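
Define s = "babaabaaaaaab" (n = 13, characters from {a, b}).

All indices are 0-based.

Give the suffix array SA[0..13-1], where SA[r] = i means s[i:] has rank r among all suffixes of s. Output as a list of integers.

[6, 7, 8, 9, 10, 3, 11, 4, 1, 12, 5, 2, 0]

rank | idx | suffix
   0 |   6 | aaaaaab
   1 |   7 | aaaaab
   2 |   8 | aaaab
   3 |   9 | aaab
   4 |  10 | aab
   5 |   3 | aabaaaaaab
   6 |  11 | ab
   7 |   4 | abaaaaaab
   8 |   1 | abaabaaaaaab
   9 |  12 | b
  10 |   5 | baaaaaab
  11 |   2 | baabaaaaaab
  12 |   0 | babaabaaaaaab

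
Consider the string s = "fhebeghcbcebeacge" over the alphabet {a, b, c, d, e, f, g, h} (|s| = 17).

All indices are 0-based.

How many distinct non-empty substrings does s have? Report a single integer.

140

rank | idx | suffix
   0 |  13 | acge
   1 |   8 | bcebeacge
   2 |  11 | beacge
   3 |   3 | beghcbcebeacge
   4 |   7 | cbcebeacge
   5 |   9 | cebeacge
   6 |  14 | cge
   7 |  16 | e
   8 |  12 | eacge
   9 |  10 | ebeacge
  10 |   2 | ebeghcbcebeacge
  11 |   4 | eghcbcebeacge
  12 |   0 | fhebeghcbcebeacge
  13 |  15 | ge
  14 |   5 | ghcbcebeacge
  15 |   6 | hcbcebeacge
  16 |   1 | hebeghcbcebeacge

SA = [13, 8, 11, 3, 7, 9, 14, 16, 12, 10, 2, 4, 0, 15, 5, 6, 1]
[i] adj suffixes → lcp
  [1] 13/8 → 0 ('')
  [2] 8/11 → 1 ('b')
  [3] 11/3 → 2 ('be')
  [4] 3/7 → 0 ('')
  [5] 7/9 → 1 ('c')
  [6] 9/14 → 1 ('c')
  [7] 14/16 → 0 ('')
  [8] 16/12 → 1 ('e')
  [9] 12/10 → 1 ('e')
  [10] 10/2 → 3 ('ebe')
  [11] 2/4 → 1 ('e')
  [12] 4/0 → 0 ('')
  [13] 0/15 → 0 ('')
  [14] 15/5 → 1 ('g')
  [15] 5/6 → 0 ('')
  [16] 6/1 → 1 ('h')

n(n+1)/2 = 17·18/2 = 153
Σ LCP = 0 + 0 + 1 + 2 + 0 + 1 + 1 + 0 + 1 + 1 + 3 + 1 + 0 + 0 + 1 + 0 + 1 = 13
distinct = 153 − 13 = 140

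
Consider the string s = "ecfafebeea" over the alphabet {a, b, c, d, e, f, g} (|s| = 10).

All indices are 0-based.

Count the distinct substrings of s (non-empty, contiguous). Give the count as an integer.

rank | idx | suffix
   0 |   9 | a
   1 |   3 | afebeea
   2 |   6 | beea
   3 |   1 | cfafebeea
   4 |   8 | ea
   5 |   5 | ebeea
   6 |   0 | ecfafebeea
   7 |   7 | eea
   8 |   2 | fafebeea
   9 |   4 | febeea

SA = [9, 3, 6, 1, 8, 5, 0, 7, 2, 4]
[i] adj suffixes → lcp
  [1] 9/3 → 1 ('a')
  [2] 3/6 → 0 ('')
  [3] 6/1 → 0 ('')
  [4] 1/8 → 0 ('')
  [5] 8/5 → 1 ('e')
  [6] 5/0 → 1 ('e')
  [7] 0/7 → 1 ('e')
  [8] 7/2 → 0 ('')
  [9] 2/4 → 1 ('f')

n(n+1)/2 = 10·11/2 = 55
Σ LCP = 0 + 1 + 0 + 0 + 0 + 1 + 1 + 1 + 0 + 1 = 5
distinct = 55 − 5 = 50

50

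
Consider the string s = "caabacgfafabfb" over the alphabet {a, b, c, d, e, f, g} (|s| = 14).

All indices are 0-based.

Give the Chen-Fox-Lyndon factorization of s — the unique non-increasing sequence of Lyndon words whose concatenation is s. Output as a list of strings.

emit factor 1: 'c' (i=0, period=1)
emit factor 2: 'aabacgfafabfb' (i=1, period=13)

["c", "aabacgfafabfb"]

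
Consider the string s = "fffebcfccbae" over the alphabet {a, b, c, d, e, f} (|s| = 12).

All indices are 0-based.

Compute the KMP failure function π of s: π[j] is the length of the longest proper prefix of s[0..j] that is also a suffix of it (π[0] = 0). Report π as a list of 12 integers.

[0, 1, 2, 0, 0, 0, 1, 0, 0, 0, 0, 0]

π[0] = 0
j=1 s[j]='f': π[1]=1 (border 'f')
j=2 s[j]='f': π[2]=2 (border 'ff')
j=3 s[j]='e': k: 2→1→0; π[3]=0 (border '')
j=4 s[j]='b': π[4]=0 (border '')
j=5 s[j]='c': π[5]=0 (border '')
j=6 s[j]='f': π[6]=1 (border 'f')
j=7 s[j]='c': k: 1→0; π[7]=0 (border '')
j=8 s[j]='c': π[8]=0 (border '')
j=9 s[j]='b': π[9]=0 (border '')
j=10 s[j]='a': π[10]=0 (border '')
j=11 s[j]='e': π[11]=0 (border '')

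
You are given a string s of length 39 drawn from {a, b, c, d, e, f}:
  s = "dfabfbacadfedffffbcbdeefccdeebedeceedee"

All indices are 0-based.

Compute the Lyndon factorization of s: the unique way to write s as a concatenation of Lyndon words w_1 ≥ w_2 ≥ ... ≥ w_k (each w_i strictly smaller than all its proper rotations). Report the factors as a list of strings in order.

emit factor 1: 'df' (i=0, period=2)
emit factor 2: 'abfbacadfedffffbcbdeefccdeebedeceedee' (i=2, period=37)

["df", "abfbacadfedffffbcbdeefccdeebedeceedee"]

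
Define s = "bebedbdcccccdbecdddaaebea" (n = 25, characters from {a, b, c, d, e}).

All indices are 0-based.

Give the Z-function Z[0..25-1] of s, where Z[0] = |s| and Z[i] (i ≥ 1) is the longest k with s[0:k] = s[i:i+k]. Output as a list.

[25, 0, 2, 0, 0, 1, 0, 0, 0, 0, 0, 0, 0, 2, 0, 0, 0, 0, 0, 0, 0, 0, 2, 0, 0]

Z[0]=25
i=1: outside box; Z[1]=0
i=2: outside box; Z[2]=2 extend→box=[2,4)
i=3: min(r-i=1, Z[1]=0)=0; Z[3]=0
i=4: outside box; Z[4]=0
i=5: outside box; Z[5]=1 extend→box=[5,6)
i=6: outside box; Z[6]=0
i=7: outside box; Z[7]=0
i=8: outside box; Z[8]=0
i=9: outside box; Z[9]=0
i=10: outside box; Z[10]=0
i=11: outside box; Z[11]=0
i=12: outside box; Z[12]=0
i=13: outside box; Z[13]=2 extend→box=[13,15)
i=14: min(r-i=1, Z[1]=0)=0; Z[14]=0
i=15: outside box; Z[15]=0
i=16: outside box; Z[16]=0
i=17: outside box; Z[17]=0
i=18: outside box; Z[18]=0
i=19: outside box; Z[19]=0
i=20: outside box; Z[20]=0
i=21: outside box; Z[21]=0
i=22: outside box; Z[22]=2 extend→box=[22,24)
i=23: min(r-i=1, Z[1]=0)=0; Z[23]=0
i=24: outside box; Z[24]=0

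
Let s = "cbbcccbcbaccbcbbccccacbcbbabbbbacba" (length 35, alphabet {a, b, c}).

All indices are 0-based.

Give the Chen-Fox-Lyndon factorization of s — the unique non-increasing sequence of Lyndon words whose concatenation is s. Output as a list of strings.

emit factor 1: 'c' (i=0, period=1)
emit factor 2: 'bbcccbc' (i=1, period=7)
emit factor 3: 'b' (i=8, period=1)
emit factor 4: 'accbcbbcccc' (i=9, period=11)
emit factor 5: 'acbcbb' (i=20, period=6)
emit factor 6: 'abbbbacb' (i=26, period=8)
emit factor 7: 'a' (i=34, period=1)

["c", "bbcccbc", "b", "accbcbbcccc", "acbcbb", "abbbbacb", "a"]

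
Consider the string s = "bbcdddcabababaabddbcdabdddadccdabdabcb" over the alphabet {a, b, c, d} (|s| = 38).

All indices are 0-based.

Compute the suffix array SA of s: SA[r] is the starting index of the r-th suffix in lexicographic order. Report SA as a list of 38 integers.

[13, 11, 9, 7, 34, 31, 14, 21, 26, 37, 12, 10, 8, 0, 35, 18, 1, 32, 15, 22, 6, 36, 28, 29, 19, 2, 33, 30, 20, 25, 17, 5, 27, 24, 16, 4, 23, 3]

rank→(start, suffix):
  0 → (13, 'aabddbcdabdddadccdabdabcb')
  1 → (11, 'abaabddbcdabdddadccdabdabcb')
  2 → (9, 'ababaabddbcdabdddadccdabdabcb')
  3 → (7, 'abababaabddbcdabdddadccdabdabcb')
  4 → (34, 'abcb')
  5 → (31, 'abdabcb')
  6 → (14, 'abddbcdabdddadccdabdabcb')
  7 → (21, 'abdddadccdabdabcb')
  8 → (26, 'adccdabdabcb')
  9 → (37, 'b')
  10 → (12, 'baabddbcdabdddadccdabdabcb')
  11 → (10, 'babaabddbcdabdddadccdabdabcb')
  12 → (8, 'bababaabddbcdabdddadccdabdabcb')
  13 → (0, 'bbcdddcabababaabddbcdabdddadccdabdabcb')
  14 → (35, 'bcb')
  15 → (18, 'bcdabdddadccdabdabcb')
  16 → (1, 'bcdddcabababaabddbcdabdddadccdabdabcb')
  17 → (32, 'bdabcb')
  18 → (15, 'bddbcdabdddadccdabdabcb')
  19 → (22, 'bdddadccdabdabcb')
  20 → (6, 'cabababaabddbcdabdddadccdabdabcb')
  21 → (36, 'cb')
  22 → (28, 'ccdabdabcb')
  23 → (29, 'cdabdabcb')
  24 → (19, 'cdabdddadccdabdabcb')
  25 → (2, 'cdddcabababaabddbcdabdddadccdabdabcb')
  26 → (33, 'dabcb')
  27 → (30, 'dabdabcb')
  28 → (20, 'dabdddadccdabdabcb')
  29 → (25, 'dadccdabdabcb')
  30 → (17, 'dbcdabdddadccdabdabcb')
  31 → (5, 'dcabababaabddbcdabdddadccdabdabcb')
  32 → (27, 'dccdabdabcb')
  33 → (24, 'ddadccdabdabcb')
  34 → (16, 'ddbcdabdddadccdabdabcb')
  35 → (4, 'ddcabababaabddbcdabdddadccdabdabcb')
  36 → (23, 'dddadccdabdabcb')
  37 → (3, 'dddcabababaabddbcdabdddadccdabdabcb')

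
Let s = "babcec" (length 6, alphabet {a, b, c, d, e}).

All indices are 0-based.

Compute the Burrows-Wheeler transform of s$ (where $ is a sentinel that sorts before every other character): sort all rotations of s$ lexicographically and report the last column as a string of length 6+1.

rank  rotation last
    0  $babcec  c
    1  abcec$b  b
    2  babcec$  $
    3  bcec$ba  a
    4  c$babce  e
    5  cec$bab  b
    6  ec$babc  c

cb$aebc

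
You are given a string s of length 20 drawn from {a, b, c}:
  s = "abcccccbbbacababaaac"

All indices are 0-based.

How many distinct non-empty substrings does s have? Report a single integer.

sorted suffixes:
  #0 SA[0]=16  'aaac'
  #1 SA[1]=17  'aac'
  #2 SA[2]=14  'abaaac'
  #3 SA[3]=12  'ababaaac'
  #4 SA[4]=0  'abcccccbbbacababaaac'
  #5 SA[5]=18  'ac'
  #6 SA[6]=10  'acababaaac'
  #7 SA[7]=15  'baaac'
  #8 SA[8]=13  'babaaac'
  #9 SA[9]=9  'bacababaaac'
  #10 SA[10]=8  'bbacababaaac'
  #11 SA[11]=7  'bbbacababaaac'
  #12 SA[12]=1  'bcccccbbbacababaaac'
  #13 SA[13]=19  'c'
  #14 SA[14]=11  'cababaaac'
  #15 SA[15]=6  'cbbbacababaaac'
  #16 SA[16]=5  'ccbbbacababaaac'
  #17 SA[17]=4  'cccbbbacababaaac'
  #18 SA[18]=3  'ccccbbbacababaaac'
  #19 SA[19]=2  'cccccbbbacababaaac'

SA = [16, 17, 14, 12, 0, 18, 10, 15, 13, 9, 8, 7, 1, 19, 11, 6, 5, 4, 3, 2]
i: (SA[i-1],SA[i]) lcp shared
  1: (16,17) 2 'aa'
  2: (17,14) 1 'a'
  3: (14,12) 3 'aba'
  4: (12,0) 2 'ab'
  5: (0,18) 1 'a'
  6: (18,10) 2 'ac'
  7: (10,15) 0 ''
  8: (15,13) 2 'ba'
  9: (13,9) 2 'ba'
  10: (9,8) 1 'b'
  11: (8,7) 2 'bb'
  12: (7,1) 1 'b'
  13: (1,19) 0 ''
  14: (19,11) 1 'c'
  15: (11,6) 1 'c'
  16: (6,5) 1 'c'
  17: (5,4) 2 'cc'
  18: (4,3) 3 'ccc'
  19: (3,2) 4 'cccc'

n(n+1)/2 = 20·21/2 = 210
Σ LCP = 0 + 2 + 1 + 3 + 2 + 1 + 2 + 0 + 2 + 2 + 1 + 2 + 1 + 0 + 1 + 1 + 1 + 2 + 3 + 4 = 31
distinct = 210 − 31 = 179

179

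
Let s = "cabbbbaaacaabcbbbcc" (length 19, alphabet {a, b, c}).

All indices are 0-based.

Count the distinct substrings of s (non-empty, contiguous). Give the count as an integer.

163

sorted suffixes:
  #0 SA[0]=6  'aaacaabcbbbcc'
  #1 SA[1]=10  'aabcbbbcc'
  #2 SA[2]=7  'aacaabcbbbcc'
  #3 SA[3]=1  'abbbbaaacaabcbbbcc'
  #4 SA[4]=11  'abcbbbcc'
  #5 SA[5]=8  'acaabcbbbcc'
  #6 SA[6]=5  'baaacaabcbbbcc'
  #7 SA[7]=4  'bbaaacaabcbbbcc'
  #8 SA[8]=3  'bbbaaacaabcbbbcc'
  #9 SA[9]=2  'bbbbaaacaabcbbbcc'
  #10 SA[10]=14  'bbbcc'
  #11 SA[11]=15  'bbcc'
  #12 SA[12]=12  'bcbbbcc'
  #13 SA[13]=16  'bcc'
  #14 SA[14]=18  'c'
  #15 SA[15]=9  'caabcbbbcc'
  #16 SA[16]=0  'cabbbbaaacaabcbbbcc'
  #17 SA[17]=13  'cbbbcc'
  #18 SA[18]=17  'cc'

SA = [6, 10, 7, 1, 11, 8, 5, 4, 3, 2, 14, 15, 12, 16, 18, 9, 0, 13, 17]
i: (SA[i-1],SA[i]) lcp shared
  1: (6,10) 2 'aa'
  2: (10,7) 2 'aa'
  3: (7,1) 1 'a'
  4: (1,11) 2 'ab'
  5: (11,8) 1 'a'
  6: (8,5) 0 ''
  7: (5,4) 1 'b'
  8: (4,3) 2 'bb'
  9: (3,2) 3 'bbb'
  10: (2,14) 3 'bbb'
  11: (14,15) 2 'bb'
  12: (15,12) 1 'b'
  13: (12,16) 2 'bc'
  14: (16,18) 0 ''
  15: (18,9) 1 'c'
  16: (9,0) 2 'ca'
  17: (0,13) 1 'c'
  18: (13,17) 1 'c'

n(n+1)/2 = 19·20/2 = 190
Σ LCP = 0 + 2 + 2 + 1 + 2 + 1 + 0 + 1 + 2 + 3 + 3 + 2 + 1 + 2 + 0 + 1 + 2 + 1 + 1 = 27
distinct = 190 − 27 = 163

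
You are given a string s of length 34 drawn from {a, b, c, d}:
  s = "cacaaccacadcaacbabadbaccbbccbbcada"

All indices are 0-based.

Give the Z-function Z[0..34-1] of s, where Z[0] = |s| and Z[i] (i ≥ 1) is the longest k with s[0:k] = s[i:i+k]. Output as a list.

[34, 0, 2, 0, 0, 1, 4, 0, 2, 0, 0, 2, 0, 0, 1, 0, 0, 0, 0, 0, 0, 0, 1, 1, 0, 0, 1, 1, 0, 0, 2, 0, 0, 0]

Z[0]=34
i=1: fresh scan; Z[1]=0
i=2: fresh scan; Z[2]=2 scan→box=[2,4)
i=3: min(r-i=1, Z[1]=0)=0; Z[3]=0
i=4: fresh scan; Z[4]=0
i=5: fresh scan; Z[5]=1 scan→box=[5,6)
i=6: fresh scan; Z[6]=4 scan→box=[6,10)
i=7: min(r-i=3, Z[1]=0)=0; Z[7]=0
i=8: min(r-i=2, Z[2]=2)=2; Z[8]=2
i=9: min(r-i=1, Z[3]=0)=0; Z[9]=0
i=10: fresh scan; Z[10]=0
i=11: fresh scan; Z[11]=2 scan→box=[11,13)
i=12: min(r-i=1, Z[1]=0)=0; Z[12]=0
i=13: fresh scan; Z[13]=0
i=14: fresh scan; Z[14]=1 scan→box=[14,15)
i=15: fresh scan; Z[15]=0
i=16: fresh scan; Z[16]=0
i=17: fresh scan; Z[17]=0
i=18: fresh scan; Z[18]=0
i=19: fresh scan; Z[19]=0
i=20: fresh scan; Z[20]=0
i=21: fresh scan; Z[21]=0
i=22: fresh scan; Z[22]=1 scan→box=[22,23)
i=23: fresh scan; Z[23]=1 scan→box=[23,24)
i=24: fresh scan; Z[24]=0
i=25: fresh scan; Z[25]=0
i=26: fresh scan; Z[26]=1 scan→box=[26,27)
i=27: fresh scan; Z[27]=1 scan→box=[27,28)
i=28: fresh scan; Z[28]=0
i=29: fresh scan; Z[29]=0
i=30: fresh scan; Z[30]=2 scan→box=[30,32)
i=31: min(r-i=1, Z[1]=0)=0; Z[31]=0
i=32: fresh scan; Z[32]=0
i=33: fresh scan; Z[33]=0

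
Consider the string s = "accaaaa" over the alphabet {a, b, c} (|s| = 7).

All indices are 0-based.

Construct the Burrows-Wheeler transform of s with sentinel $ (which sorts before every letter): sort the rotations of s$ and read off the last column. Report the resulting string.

rank  rotation  last
    0  $accaaaa  a
    1  a$accaaa  a
    2  aa$accaa  a
    3  aaa$acca  a
    4  aaaa$acc  c
    5  accaaaa$  $
    6  caaaa$ac  c
    7  ccaaaa$a  a

aaaac$ca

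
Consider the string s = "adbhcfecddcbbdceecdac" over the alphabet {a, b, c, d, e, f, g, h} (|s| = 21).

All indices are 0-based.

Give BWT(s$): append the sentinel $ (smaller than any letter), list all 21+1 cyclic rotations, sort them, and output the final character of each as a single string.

cd$cbdadeedhcadbcefccb

rank  rotation                last
    0  $adbhcfecddcbbdceecdac  c
    1  ac$adbhcfecddcbbdceecd  d
    2  adbhcfecddcbbdceecdac$  $
    3  bbdceecdac$adbhcfecddc  c
    4  bdceecdac$adbhcfecddcb  b
    5  bhcfecddcbbdceecdac$ad  d
    6  c$adbhcfecddcbbdceecda  a
    7  cbbdceecdac$adbhcfecdd  d
    8  cdac$adbhcfecddcbbdcee  e
    9  cddcbbdceecdac$adbhcfe  e
   10  ceecdac$adbhcfecddcbbd  d
   11  cfecddcbbdceecdac$adbh  h
   12  dac$adbhcfecddcbbdceec  c
   13  dbhcfecddcbbdceecdac$a  a
   14  dcbbdceecdac$adbhcfecd  d
   15  dceecdac$adbhcfecddcbb  b
   16  ddcbbdceecdac$adbhcfec  c
   17  ecdac$adbhcfecddcbbdce  e
   18  ecddcbbdceecdac$adbhcf  f
   19  eecdac$adbhcfecddcbbdc  c
   20  fecddcbbdceecdac$adbhc  c
   21  hcfecddcbbdceecdac$adb  b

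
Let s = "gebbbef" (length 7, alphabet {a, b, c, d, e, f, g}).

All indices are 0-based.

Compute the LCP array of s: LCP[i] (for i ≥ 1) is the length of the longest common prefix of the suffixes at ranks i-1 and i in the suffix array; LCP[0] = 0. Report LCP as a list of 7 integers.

[0, 2, 1, 0, 1, 0, 0]

rank | idx | suffix
   0 |   2 | bbbef
   1 |   3 | bbef
   2 |   4 | bef
   3 |   1 | ebbbef
   4 |   5 | ef
   5 |   6 | f
   6 |   0 | gebbbef

SA = [2, 3, 4, 1, 5, 6, 0]
[i] adj suffixes → lcp
  [1] 2/3 → 2 ('bb')
  [2] 3/4 → 1 ('b')
  [3] 4/1 → 0 ('')
  [4] 1/5 → 1 ('e')
  [5] 5/6 → 0 ('')
  [6] 6/0 → 0 ('')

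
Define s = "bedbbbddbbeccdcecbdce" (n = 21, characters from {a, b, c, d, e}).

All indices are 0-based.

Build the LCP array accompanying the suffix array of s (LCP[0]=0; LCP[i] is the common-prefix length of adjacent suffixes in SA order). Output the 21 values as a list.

sorted suffixes:
  #0 SA[0]=3  'bbbddbbeccdcecbdce'
  #1 SA[1]=4  'bbddbbeccdcecbdce'
  #2 SA[2]=8  'bbeccdcecbdce'
  #3 SA[3]=17  'bdce'
  #4 SA[4]=5  'bddbbeccdcecbdce'
  #5 SA[5]=9  'beccdcecbdce'
  #6 SA[6]=0  'bedbbbddbbeccdcecbdce'
  #7 SA[7]=16  'cbdce'
  #8 SA[8]=11  'ccdcecbdce'
  #9 SA[9]=12  'cdcecbdce'
  #10 SA[10]=19  'ce'
  #11 SA[11]=14  'cecbdce'
  #12 SA[12]=2  'dbbbddbbeccdcecbdce'
  #13 SA[13]=7  'dbbeccdcecbdce'
  #14 SA[14]=18  'dce'
  #15 SA[15]=13  'dcecbdce'
  #16 SA[16]=6  'ddbbeccdcecbdce'
  #17 SA[17]=20  'e'
  #18 SA[18]=15  'ecbdce'
  #19 SA[19]=10  'eccdcecbdce'
  #20 SA[20]=1  'edbbbddbbeccdcecbdce'

SA = [3, 4, 8, 17, 5, 9, 0, 16, 11, 12, 19, 14, 2, 7, 18, 13, 6, 20, 15, 10, 1]
rank  pair      lcp
   1  s[3:],s[4:]  2  'bb'
   2  s[4:],s[8:]  2  'bb'
   3  s[8:],s[17:]  1  'b'
   4  s[17:],s[5:]  2  'bd'
   5  s[5:],s[9:]  1  'b'
   6  s[9:],s[0:]  2  'be'
   7  s[0:],s[16:]  0  ''
   8  s[16:],s[11:]  1  'c'
   9  s[11:],s[12:]  1  'c'
  10  s[12:],s[19:]  1  'c'
  11  s[19:],s[14:]  2  'ce'
  12  s[14:],s[2:]  0  ''
  13  s[2:],s[7:]  3  'dbb'
  14  s[7:],s[18:]  1  'd'
  15  s[18:],s[13:]  3  'dce'
  16  s[13:],s[6:]  1  'd'
  17  s[6:],s[20:]  0  ''
  18  s[20:],s[15:]  1  'e'
  19  s[15:],s[10:]  2  'ec'
  20  s[10:],s[1:]  1  'e'

[0, 2, 2, 1, 2, 1, 2, 0, 1, 1, 1, 2, 0, 3, 1, 3, 1, 0, 1, 2, 1]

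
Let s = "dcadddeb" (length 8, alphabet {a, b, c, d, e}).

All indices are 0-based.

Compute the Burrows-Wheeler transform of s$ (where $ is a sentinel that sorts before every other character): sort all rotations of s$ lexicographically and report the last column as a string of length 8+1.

bced$addd

rank  rotation   last
    0  $dcadddeb  b
    1  adddeb$dc  c
    2  b$dcaddde  e
    3  cadddeb$d  d
    4  dcadddeb$  $
    5  dddeb$dca  a
    6  ddeb$dcad  d
    7  deb$dcadd  d
    8  eb$dcaddd  d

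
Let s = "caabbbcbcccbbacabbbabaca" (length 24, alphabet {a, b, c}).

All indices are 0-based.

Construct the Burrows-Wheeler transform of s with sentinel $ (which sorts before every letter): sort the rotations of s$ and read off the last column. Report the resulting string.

accbcabbbabbcaabbca$acbcb

rank  rotation                   last
    0  $caabbbcbcccbbacabbbabaca  a
    1  a$caabbbcbcccbbacabbbabac  c
    2  aabbbcbcccbbacabbbabaca$c  c
    3  abaca$caabbbcbcccbbacabbb  b
    4  abbbabaca$caabbbcbcccbbac  c
    5  abbbcbcccbbacabbbabaca$ca  a
    6  aca$caabbbcbcccbbacabbbab  b
    7  acabbbabaca$caabbbcbcccbb  b
    8  babaca$caabbbcbcccbbacabb  b
    9  baca$caabbbcbcccbbacabbba  a
   10  bacabbbabaca$caabbbcbcccb  b
   11  bbabaca$caabbbcbcccbbacab  b
   12  bbacabbbabaca$caabbbcbccc  c
   13  bbbabaca$caabbbcbcccbbaca  a
   14  bbbcbcccbbacabbbabaca$caa  a
   15  bbcbcccbbacabbbabaca$caab  b
   16  bcbcccbbacabbbabaca$caabb  b
   17  bcccbbacabbbabaca$caabbbc  c
   18  ca$caabbbcbcccbbacabbbaba  a
   19  caabbbcbcccbbacabbbabaca$  $
   20  cabbbabaca$caabbbcbcccbba  a
   21  cbbacabbbabaca$caabbbcbcc  c
   22  cbcccbbacabbbabaca$caabbb  b
   23  ccbbacabbbabaca$caabbbcbc  c
   24  cccbbacabbbabaca$caabbbcb  b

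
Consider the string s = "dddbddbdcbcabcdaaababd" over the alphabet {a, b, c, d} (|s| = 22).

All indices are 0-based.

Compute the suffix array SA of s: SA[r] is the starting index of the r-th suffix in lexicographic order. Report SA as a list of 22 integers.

[15, 16, 17, 11, 19, 18, 9, 12, 20, 6, 3, 10, 8, 13, 21, 14, 5, 2, 7, 4, 1, 0]

rank | idx | suffix
   0 |  15 | aaababd
   1 |  16 | aababd
   2 |  17 | ababd
   3 |  11 | abcdaaababd
   4 |  19 | abd
   5 |  18 | babd
   6 |   9 | bcabcdaaababd
   7 |  12 | bcdaaababd
   8 |  20 | bd
   9 |   6 | bdcbcabcdaaababd
  10 |   3 | bddbdcbcabcdaaababd
  11 |  10 | cabcdaaababd
  12 |   8 | cbcabcdaaababd
  13 |  13 | cdaaababd
  14 |  21 | d
  15 |  14 | daaababd
  16 |   5 | dbdcbcabcdaaababd
  17 |   2 | dbddbdcbcabcdaaababd
  18 |   7 | dcbcabcdaaababd
  19 |   4 | ddbdcbcabcdaaababd
  20 |   1 | ddbddbdcbcabcdaaababd
  21 |   0 | dddbddbdcbcabcdaaababd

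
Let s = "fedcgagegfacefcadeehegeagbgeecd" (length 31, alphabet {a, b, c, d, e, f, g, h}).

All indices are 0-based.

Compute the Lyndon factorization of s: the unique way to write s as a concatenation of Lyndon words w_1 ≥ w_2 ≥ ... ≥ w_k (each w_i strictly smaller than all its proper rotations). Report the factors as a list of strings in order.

emit factor 1: 'f' (i=0, period=1)
emit factor 2: 'e' (i=1, period=1)
emit factor 3: 'd' (i=2, period=1)
emit factor 4: 'cg' (i=3, period=2)
emit factor 5: 'agegf' (i=5, period=5)
emit factor 6: 'acefcadeehegeagbgeecd' (i=10, period=21)

["f", "e", "d", "cg", "agegf", "acefcadeehegeagbgeecd"]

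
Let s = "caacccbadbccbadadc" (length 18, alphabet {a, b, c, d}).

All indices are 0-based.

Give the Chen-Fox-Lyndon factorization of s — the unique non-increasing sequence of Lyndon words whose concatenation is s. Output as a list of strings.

emit factor 1: 'c' (i=0, period=1)
emit factor 2: 'aacccbadbccbadadc' (i=1, period=17)

["c", "aacccbadbccbadadc"]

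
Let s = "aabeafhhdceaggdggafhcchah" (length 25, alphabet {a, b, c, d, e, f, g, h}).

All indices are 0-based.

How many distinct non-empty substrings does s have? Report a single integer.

rank→(start, suffix):
  0 → (0, 'aabeafhhdceaggdggafhcchah')
  1 → (1, 'abeafhhdceaggdggafhcchah')
  2 → (17, 'afhcchah')
  3 → (4, 'afhhdceaggdggafhcchah')
  4 → (11, 'aggdggafhcchah')
  5 → (23, 'ah')
  6 → (2, 'beafhhdceaggdggafhcchah')
  7 → (20, 'cchah')
  8 → (9, 'ceaggdggafhcchah')
  9 → (21, 'chah')
  10 → (8, 'dceaggdggafhcchah')
  11 → (14, 'dggafhcchah')
  12 → (3, 'eafhhdceaggdggafhcchah')
  13 → (10, 'eaggdggafhcchah')
  14 → (18, 'fhcchah')
  15 → (5, 'fhhdceaggdggafhcchah')
  16 → (16, 'gafhcchah')
  17 → (13, 'gdggafhcchah')
  18 → (15, 'ggafhcchah')
  19 → (12, 'ggdggafhcchah')
  20 → (24, 'h')
  21 → (22, 'hah')
  22 → (19, 'hcchah')
  23 → (7, 'hdceaggdggafhcchah')
  24 → (6, 'hhdceaggdggafhcchah')

SA = [0, 1, 17, 4, 11, 23, 2, 20, 9, 21, 8, 14, 3, 10, 18, 5, 16, 13, 15, 12, 24, 22, 19, 7, 6]
i: (SA[i-1],SA[i]) lcp shared
  1: (0,1) 1 'a'
  2: (1,17) 1 'a'
  3: (17,4) 3 'afh'
  4: (4,11) 1 'a'
  5: (11,23) 1 'a'
  6: (23,2) 0 ''
  7: (2,20) 0 ''
  8: (20,9) 1 'c'
  9: (9,21) 1 'c'
  10: (21,8) 0 ''
  11: (8,14) 1 'd'
  12: (14,3) 0 ''
  13: (3,10) 2 'ea'
  14: (10,18) 0 ''
  15: (18,5) 2 'fh'
  16: (5,16) 0 ''
  17: (16,13) 1 'g'
  18: (13,15) 1 'g'
  19: (15,12) 2 'gg'
  20: (12,24) 0 ''
  21: (24,22) 1 'h'
  22: (22,19) 1 'h'
  23: (19,7) 1 'h'
  24: (7,6) 1 'h'

n(n+1)/2 = 25·26/2 = 325
Σ LCP = 0 + 1 + 1 + 3 + 1 + 1 + 0 + 0 + 1 + 1 + 0 + 1 + 0 + 2 + 0 + 2 + 0 + 1 + 1 + 2 + 0 + 1 + 1 + 1 + 1 = 22
distinct = 325 − 22 = 303

303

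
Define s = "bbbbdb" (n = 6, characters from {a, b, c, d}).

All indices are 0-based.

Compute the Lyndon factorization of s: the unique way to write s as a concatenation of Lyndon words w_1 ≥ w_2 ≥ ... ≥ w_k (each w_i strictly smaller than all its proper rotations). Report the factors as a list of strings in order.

emit factor 1: 'bbbbd' (i=0, period=5)
emit factor 2: 'b' (i=5, period=1)

["bbbbd", "b"]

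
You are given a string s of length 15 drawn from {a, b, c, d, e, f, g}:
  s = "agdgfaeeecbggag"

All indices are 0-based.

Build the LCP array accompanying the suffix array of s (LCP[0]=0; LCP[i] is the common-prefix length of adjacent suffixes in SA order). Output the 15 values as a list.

[0, 1, 2, 0, 0, 0, 0, 1, 2, 0, 0, 1, 1, 1, 1]

rank | idx | suffix
   0 |   5 | aeeecbggag
   1 |  13 | ag
   2 |   0 | agdgfaeeecbggag
   3 |  10 | bggag
   4 |   9 | cbggag
   5 |   2 | dgfaeeecbggag
   6 |   8 | ecbggag
   7 |   7 | eecbggag
   8 |   6 | eeecbggag
   9 |   4 | faeeecbggag
  10 |  14 | g
  11 |  12 | gag
  12 |   1 | gdgfaeeecbggag
  13 |   3 | gfaeeecbggag
  14 |  11 | ggag

SA = [5, 13, 0, 10, 9, 2, 8, 7, 6, 4, 14, 12, 1, 3, 11]
i: (SA[i-1],SA[i]) lcp shared
  1: (5,13) 1 'a'
  2: (13,0) 2 'ag'
  3: (0,10) 0 ''
  4: (10,9) 0 ''
  5: (9,2) 0 ''
  6: (2,8) 0 ''
  7: (8,7) 1 'e'
  8: (7,6) 2 'ee'
  9: (6,4) 0 ''
  10: (4,14) 0 ''
  11: (14,12) 1 'g'
  12: (12,1) 1 'g'
  13: (1,3) 1 'g'
  14: (3,11) 1 'g'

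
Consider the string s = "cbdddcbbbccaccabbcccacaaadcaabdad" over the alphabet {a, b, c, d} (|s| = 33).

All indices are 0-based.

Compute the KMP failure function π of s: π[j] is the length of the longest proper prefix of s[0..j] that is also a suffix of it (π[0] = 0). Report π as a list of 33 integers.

[0, 0, 0, 0, 0, 1, 2, 0, 0, 1, 1, 0, 1, 1, 0, 0, 0, 1, 1, 1, 0, 1, 0, 0, 0, 0, 1, 0, 0, 0, 0, 0, 0]

π[0] = 0
j=1 s[j]='b': π[1]=0 (border '')
j=2 s[j]='d': π[2]=0 (border '')
j=3 s[j]='d': π[3]=0 (border '')
j=4 s[j]='d': π[4]=0 (border '')
j=5 s[j]='c': π[5]=1 (border 'c')
j=6 s[j]='b': π[6]=2 (border 'cb')
j=7 s[j]='b': k: 2→0; π[7]=0 (border '')
j=8 s[j]='b': π[8]=0 (border '')
j=9 s[j]='c': π[9]=1 (border 'c')
j=10 s[j]='c': k: 1→0; π[10]=1 (border 'c')
j=11 s[j]='a': k: 1→0; π[11]=0 (border '')
j=12 s[j]='c': π[12]=1 (border 'c')
j=13 s[j]='c': k: 1→0; π[13]=1 (border 'c')
j=14 s[j]='a': k: 1→0; π[14]=0 (border '')
j=15 s[j]='b': π[15]=0 (border '')
j=16 s[j]='b': π[16]=0 (border '')
j=17 s[j]='c': π[17]=1 (border 'c')
j=18 s[j]='c': k: 1→0; π[18]=1 (border 'c')
j=19 s[j]='c': k: 1→0; π[19]=1 (border 'c')
j=20 s[j]='a': k: 1→0; π[20]=0 (border '')
j=21 s[j]='c': π[21]=1 (border 'c')
j=22 s[j]='a': k: 1→0; π[22]=0 (border '')
j=23 s[j]='a': π[23]=0 (border '')
j=24 s[j]='a': π[24]=0 (border '')
j=25 s[j]='d': π[25]=0 (border '')
j=26 s[j]='c': π[26]=1 (border 'c')
j=27 s[j]='a': k: 1→0; π[27]=0 (border '')
j=28 s[j]='a': π[28]=0 (border '')
j=29 s[j]='b': π[29]=0 (border '')
j=30 s[j]='d': π[30]=0 (border '')
j=31 s[j]='a': π[31]=0 (border '')
j=32 s[j]='d': π[32]=0 (border '')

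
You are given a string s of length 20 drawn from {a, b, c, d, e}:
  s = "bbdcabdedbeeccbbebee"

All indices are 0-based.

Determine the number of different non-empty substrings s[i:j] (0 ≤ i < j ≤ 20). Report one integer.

189

sorted suffixes:
  #0 SA[0]=4  'abdedbeeccbbebee'
  #1 SA[1]=0  'bbdcabdedbeeccbbebee'
  #2 SA[2]=14  'bbebee'
  #3 SA[3]=1  'bdcabdedbeeccbbebee'
  #4 SA[4]=5  'bdedbeeccbbebee'
  #5 SA[5]=15  'bebee'
  #6 SA[6]=17  'bee'
  #7 SA[7]=9  'beeccbbebee'
  #8 SA[8]=3  'cabdedbeeccbbebee'
  #9 SA[9]=13  'cbbebee'
  #10 SA[10]=12  'ccbbebee'
  #11 SA[11]=8  'dbeeccbbebee'
  #12 SA[12]=2  'dcabdedbeeccbbebee'
  #13 SA[13]=6  'dedbeeccbbebee'
  #14 SA[14]=19  'e'
  #15 SA[15]=16  'ebee'
  #16 SA[16]=11  'eccbbebee'
  #17 SA[17]=7  'edbeeccbbebee'
  #18 SA[18]=18  'ee'
  #19 SA[19]=10  'eeccbbebee'

SA = [4, 0, 14, 1, 5, 15, 17, 9, 3, 13, 12, 8, 2, 6, 19, 16, 11, 7, 18, 10]
[i] adj suffixes → lcp
  [1] 4/0 → 0 ('')
  [2] 0/14 → 2 ('bb')
  [3] 14/1 → 1 ('b')
  [4] 1/5 → 2 ('bd')
  [5] 5/15 → 1 ('b')
  [6] 15/17 → 2 ('be')
  [7] 17/9 → 3 ('bee')
  [8] 9/3 → 0 ('')
  [9] 3/13 → 1 ('c')
  [10] 13/12 → 1 ('c')
  [11] 12/8 → 0 ('')
  [12] 8/2 → 1 ('d')
  [13] 2/6 → 1 ('d')
  [14] 6/19 → 0 ('')
  [15] 19/16 → 1 ('e')
  [16] 16/11 → 1 ('e')
  [17] 11/7 → 1 ('e')
  [18] 7/18 → 1 ('e')
  [19] 18/10 → 2 ('ee')

n(n+1)/2 = 20·21/2 = 210
Σ LCP = 0 + 0 + 2 + 1 + 2 + 1 + 2 + 3 + 0 + 1 + 1 + 0 + 1 + 1 + 0 + 1 + 1 + 1 + 1 + 2 = 21
distinct = 210 − 21 = 189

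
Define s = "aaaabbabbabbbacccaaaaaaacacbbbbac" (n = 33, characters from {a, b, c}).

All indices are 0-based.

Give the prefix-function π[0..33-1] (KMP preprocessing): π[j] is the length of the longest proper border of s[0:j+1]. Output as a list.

π[0] = 0
j=1 s[j]='a': π[1]=1 (border 'a')
j=2 s[j]='a': π[2]=2 (border 'aa')
j=3 s[j]='a': π[3]=3 (border 'aaa')
j=4 s[j]='b': k: 3→2→1→0; π[4]=0 (border '')
j=5 s[j]='b': π[5]=0 (border '')
j=6 s[j]='a': π[6]=1 (border 'a')
j=7 s[j]='b': k: 1→0; π[7]=0 (border '')
j=8 s[j]='b': π[8]=0 (border '')
j=9 s[j]='a': π[9]=1 (border 'a')
j=10 s[j]='b': k: 1→0; π[10]=0 (border '')
j=11 s[j]='b': π[11]=0 (border '')
j=12 s[j]='b': π[12]=0 (border '')
j=13 s[j]='a': π[13]=1 (border 'a')
j=14 s[j]='c': k: 1→0; π[14]=0 (border '')
j=15 s[j]='c': π[15]=0 (border '')
j=16 s[j]='c': π[16]=0 (border '')
j=17 s[j]='a': π[17]=1 (border 'a')
j=18 s[j]='a': π[18]=2 (border 'aa')
j=19 s[j]='a': π[19]=3 (border 'aaa')
j=20 s[j]='a': π[20]=4 (border 'aaaa')
j=21 s[j]='a': k: 4→3; π[21]=4 (border 'aaaa')
j=22 s[j]='a': k: 4→3; π[22]=4 (border 'aaaa')
j=23 s[j]='a': k: 4→3; π[23]=4 (border 'aaaa')
j=24 s[j]='c': k: 4→3→2→1→0; π[24]=0 (border '')
j=25 s[j]='a': π[25]=1 (border 'a')
j=26 s[j]='c': k: 1→0; π[26]=0 (border '')
j=27 s[j]='b': π[27]=0 (border '')
j=28 s[j]='b': π[28]=0 (border '')
j=29 s[j]='b': π[29]=0 (border '')
j=30 s[j]='b': π[30]=0 (border '')
j=31 s[j]='a': π[31]=1 (border 'a')
j=32 s[j]='c': k: 1→0; π[32]=0 (border '')

[0, 1, 2, 3, 0, 0, 1, 0, 0, 1, 0, 0, 0, 1, 0, 0, 0, 1, 2, 3, 4, 4, 4, 4, 0, 1, 0, 0, 0, 0, 0, 1, 0]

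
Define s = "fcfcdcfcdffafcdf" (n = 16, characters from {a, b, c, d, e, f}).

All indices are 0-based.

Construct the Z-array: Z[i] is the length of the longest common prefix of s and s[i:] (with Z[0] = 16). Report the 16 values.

[16, 0, 2, 0, 0, 0, 2, 0, 0, 1, 1, 0, 2, 0, 0, 1]

Z[0]=16
i=1: fresh scan; Z[1]=0
i=2: fresh scan; Z[2]=2 extend→box=[2,4)
i=3: min(r-i=1, Z[1]=0)=0; Z[3]=0
i=4: fresh scan; Z[4]=0
i=5: fresh scan; Z[5]=0
i=6: fresh scan; Z[6]=2 extend→box=[6,8)
i=7: min(r-i=1, Z[1]=0)=0; Z[7]=0
i=8: fresh scan; Z[8]=0
i=9: fresh scan; Z[9]=1 extend→box=[9,10)
i=10: fresh scan; Z[10]=1 extend→box=[10,11)
i=11: fresh scan; Z[11]=0
i=12: fresh scan; Z[12]=2 extend→box=[12,14)
i=13: min(r-i=1, Z[1]=0)=0; Z[13]=0
i=14: fresh scan; Z[14]=0
i=15: fresh scan; Z[15]=1 extend→box=[15,16)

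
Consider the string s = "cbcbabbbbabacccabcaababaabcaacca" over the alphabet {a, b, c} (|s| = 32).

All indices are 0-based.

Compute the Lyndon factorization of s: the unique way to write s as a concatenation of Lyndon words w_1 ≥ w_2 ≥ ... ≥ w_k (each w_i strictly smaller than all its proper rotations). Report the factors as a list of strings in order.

["c", "bc", "b", "abbbb", "abacccabc", "aababaabcaacc", "a"]

emit factor 1: 'c' (i=0, period=1)
emit factor 2: 'bc' (i=1, period=2)
emit factor 3: 'b' (i=3, period=1)
emit factor 4: 'abbbb' (i=4, period=5)
emit factor 5: 'abacccabc' (i=9, period=9)
emit factor 6: 'aababaabcaacc' (i=18, period=13)
emit factor 7: 'a' (i=31, period=1)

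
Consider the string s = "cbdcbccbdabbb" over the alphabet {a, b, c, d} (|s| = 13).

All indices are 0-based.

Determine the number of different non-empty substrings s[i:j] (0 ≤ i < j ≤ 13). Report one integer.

77

rank→(start, suffix):
  0 → (9, 'abbb')
  1 → (12, 'b')
  2 → (11, 'bb')
  3 → (10, 'bbb')
  4 → (4, 'bccbdabbb')
  5 → (7, 'bdabbb')
  6 → (1, 'bdcbccbdabbb')
  7 → (3, 'cbccbdabbb')
  8 → (6, 'cbdabbb')
  9 → (0, 'cbdcbccbdabbb')
  10 → (5, 'ccbdabbb')
  11 → (8, 'dabbb')
  12 → (2, 'dcbccbdabbb')

SA = [9, 12, 11, 10, 4, 7, 1, 3, 6, 0, 5, 8, 2]
rank  pair      lcp
   1  s[9:],s[12:]  0  ''
   2  s[12:],s[11:]  1  'b'
   3  s[11:],s[10:]  2  'bb'
   4  s[10:],s[4:]  1  'b'
   5  s[4:],s[7:]  1  'b'
   6  s[7:],s[1:]  2  'bd'
   7  s[1:],s[3:]  0  ''
   8  s[3:],s[6:]  2  'cb'
   9  s[6:],s[0:]  3  'cbd'
  10  s[0:],s[5:]  1  'c'
  11  s[5:],s[8:]  0  ''
  12  s[8:],s[2:]  1  'd'

n(n+1)/2 = 13·14/2 = 91
Σ LCP = 0 + 0 + 1 + 2 + 1 + 1 + 2 + 0 + 2 + 3 + 1 + 0 + 1 = 14
distinct = 91 − 14 = 77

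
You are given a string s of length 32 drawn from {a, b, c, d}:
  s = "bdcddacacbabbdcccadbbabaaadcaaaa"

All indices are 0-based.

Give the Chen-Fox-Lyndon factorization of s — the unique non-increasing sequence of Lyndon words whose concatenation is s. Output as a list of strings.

["bdcdd", "acacb", "abbdcccadbb", "ab", "aaadc", "a", "a", "a", "a"]

emit factor 1: 'bdcdd' (i=0, period=5)
emit factor 2: 'acacb' (i=5, period=5)
emit factor 3: 'abbdcccadbb' (i=10, period=11)
emit factor 4: 'ab' (i=21, period=2)
emit factor 5: 'aaadc' (i=23, period=5)
emit factor 6: 'a' (i=28, period=1)
emit factor 7: 'a' (i=29, period=1)
emit factor 8: 'a' (i=30, period=1)
emit factor 9: 'a' (i=31, period=1)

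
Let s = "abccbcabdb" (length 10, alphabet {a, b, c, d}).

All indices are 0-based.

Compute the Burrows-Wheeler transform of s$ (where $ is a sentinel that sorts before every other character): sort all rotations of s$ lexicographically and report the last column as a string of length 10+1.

b$cdcaabcbb

rank  rotation     last
    0  $abccbcabdb  b
    1  abccbcabdb$  $
    2  abdb$abccbc  c
    3  b$abccbcabd  d
    4  bcabdb$abcc  c
    5  bccbcabdb$a  a
    6  bdb$abccbca  a
    7  cabdb$abccb  b
    8  cbcabdb$abc  c
    9  ccbcabdb$ab  b
   10  db$abccbcab  b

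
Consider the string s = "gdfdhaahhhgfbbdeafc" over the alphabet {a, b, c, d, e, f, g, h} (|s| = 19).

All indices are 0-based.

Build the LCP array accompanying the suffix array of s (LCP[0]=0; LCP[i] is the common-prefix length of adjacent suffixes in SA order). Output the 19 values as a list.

rank→(start, suffix):
  0 → (5, 'aahhhgfbbdeafc')
  1 → (16, 'afc')
  2 → (6, 'ahhhgfbbdeafc')
  3 → (12, 'bbdeafc')
  4 → (13, 'bdeafc')
  5 → (18, 'c')
  6 → (14, 'deafc')
  7 → (1, 'dfdhaahhhgfbbdeafc')
  8 → (3, 'dhaahhhgfbbdeafc')
  9 → (15, 'eafc')
  10 → (11, 'fbbdeafc')
  11 → (17, 'fc')
  12 → (2, 'fdhaahhhgfbbdeafc')
  13 → (0, 'gdfdhaahhhgfbbdeafc')
  14 → (10, 'gfbbdeafc')
  15 → (4, 'haahhhgfbbdeafc')
  16 → (9, 'hgfbbdeafc')
  17 → (8, 'hhgfbbdeafc')
  18 → (7, 'hhhgfbbdeafc')

SA = [5, 16, 6, 12, 13, 18, 14, 1, 3, 15, 11, 17, 2, 0, 10, 4, 9, 8, 7]
i: (SA[i-1],SA[i]) lcp shared
  1: (5,16) 1 'a'
  2: (16,6) 1 'a'
  3: (6,12) 0 ''
  4: (12,13) 1 'b'
  5: (13,18) 0 ''
  6: (18,14) 0 ''
  7: (14,1) 1 'd'
  8: (1,3) 1 'd'
  9: (3,15) 0 ''
  10: (15,11) 0 ''
  11: (11,17) 1 'f'
  12: (17,2) 1 'f'
  13: (2,0) 0 ''
  14: (0,10) 1 'g'
  15: (10,4) 0 ''
  16: (4,9) 1 'h'
  17: (9,8) 1 'h'
  18: (8,7) 2 'hh'

[0, 1, 1, 0, 1, 0, 0, 1, 1, 0, 0, 1, 1, 0, 1, 0, 1, 1, 2]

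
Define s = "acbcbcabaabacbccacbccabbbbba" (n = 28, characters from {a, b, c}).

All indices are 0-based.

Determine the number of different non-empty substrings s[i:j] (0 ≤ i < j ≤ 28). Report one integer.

rank→(start, suffix):
  0 → (27, 'a')
  1 → (8, 'aabacbccacbccabbbbba')
  2 → (6, 'abaabacbccacbccabbbbba')
  3 → (9, 'abacbccacbccabbbbba')
  4 → (21, 'abbbbba')
  5 → (0, 'acbcbcabaabacbccacbccabbbbba')
  6 → (16, 'acbccabbbbba')
  7 → (11, 'acbccacbccabbbbba')
  8 → (26, 'ba')
  9 → (7, 'baabacbccacbccabbbbba')
  10 → (10, 'bacbccacbccabbbbba')
  11 → (25, 'bba')
  12 → (24, 'bbba')
  13 → (23, 'bbbba')
  14 → (22, 'bbbbba')
  15 → (4, 'bcabaabacbccacbccabbbbba')
  16 → (2, 'bcbcabaabacbccacbccabbbbba')
  17 → (18, 'bccabbbbba')
  18 → (13, 'bccacbccabbbbba')
  19 → (5, 'cabaabacbccacbccabbbbba')
  20 → (20, 'cabbbbba')
  21 → (15, 'cacbccabbbbba')
  22 → (3, 'cbcabaabacbccacbccabbbbba')
  23 → (1, 'cbcbcabaabacbccacbccabbbbba')
  24 → (17, 'cbccabbbbba')
  25 → (12, 'cbccacbccabbbbba')
  26 → (19, 'ccabbbbba')
  27 → (14, 'ccacbccabbbbba')

SA = [27, 8, 6, 9, 21, 0, 16, 11, 26, 7, 10, 25, 24, 23, 22, 4, 2, 18, 13, 5, 20, 15, 3, 1, 17, 12, 19, 14]
i: (SA[i-1],SA[i]) lcp shared
  1: (27,8) 1 'a'
  2: (8,6) 1 'a'
  3: (6,9) 3 'aba'
  4: (9,21) 2 'ab'
  5: (21,0) 1 'a'
  6: (0,16) 4 'acbc'
  7: (16,11) 6 'acbcca'
  8: (11,26) 0 ''
  9: (26,7) 2 'ba'
  10: (7,10) 2 'ba'
  11: (10,25) 1 'b'
  12: (25,24) 2 'bb'
  13: (24,23) 3 'bbb'
  14: (23,22) 4 'bbbb'
  15: (22,4) 1 'b'
  16: (4,2) 2 'bc'
  17: (2,18) 2 'bc'
  18: (18,13) 4 'bcca'
  19: (13,5) 0 ''
  20: (5,20) 3 'cab'
  21: (20,15) 2 'ca'
  22: (15,3) 1 'c'
  23: (3,1) 3 'cbc'
  24: (1,17) 3 'cbc'
  25: (17,12) 5 'cbcca'
  26: (12,19) 1 'c'
  27: (19,14) 3 'cca'

n(n+1)/2 = 28·29/2 = 406
Σ LCP = 0 + 1 + 1 + 3 + 2 + 1 + 4 + 6 + 0 + 2 + 2 + 1 + 2 + 3 + 4 + 1 + 2 + 2 + 4 + 0 + 3 + 2 + 1 + 3 + 3 + 5 + 1 + 3 = 62
distinct = 406 − 62 = 344

344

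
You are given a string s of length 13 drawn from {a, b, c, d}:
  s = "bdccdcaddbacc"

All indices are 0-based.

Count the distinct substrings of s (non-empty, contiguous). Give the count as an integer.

rank | idx | suffix
   0 |  10 | acc
   1 |   6 | addbacc
   2 |   9 | bacc
   3 |   0 | bdccdcaddbacc
   4 |  12 | c
   5 |   5 | caddbacc
   6 |  11 | cc
   7 |   2 | ccdcaddbacc
   8 |   3 | cdcaddbacc
   9 |   8 | dbacc
  10 |   4 | dcaddbacc
  11 |   1 | dccdcaddbacc
  12 |   7 | ddbacc

SA = [10, 6, 9, 0, 12, 5, 11, 2, 3, 8, 4, 1, 7]
i: (SA[i-1],SA[i]) lcp shared
  1: (10,6) 1 'a'
  2: (6,9) 0 ''
  3: (9,0) 1 'b'
  4: (0,12) 0 ''
  5: (12,5) 1 'c'
  6: (5,11) 1 'c'
  7: (11,2) 2 'cc'
  8: (2,3) 1 'c'
  9: (3,8) 0 ''
  10: (8,4) 1 'd'
  11: (4,1) 2 'dc'
  12: (1,7) 1 'd'

n(n+1)/2 = 13·14/2 = 91
Σ LCP = 0 + 1 + 0 + 1 + 0 + 1 + 1 + 2 + 1 + 0 + 1 + 2 + 1 = 11
distinct = 91 − 11 = 80

80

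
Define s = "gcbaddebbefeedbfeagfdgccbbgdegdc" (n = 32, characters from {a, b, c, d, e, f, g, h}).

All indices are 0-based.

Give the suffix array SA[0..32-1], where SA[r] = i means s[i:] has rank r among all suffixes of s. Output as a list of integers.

rank→(start, suffix):
  0 → (3, 'addebbefeedbfeagfdgccbbgdegdc')
  1 → (17, 'agfdgccbbgdegdc')
  2 → (2, 'baddebbefeedbfeagfdgccbbgdegdc')
  3 → (7, 'bbefeedbfeagfdgccbbgdegdc')
  4 → (24, 'bbgdegdc')
  5 → (8, 'befeedbfeagfdgccbbgdegdc')
  6 → (14, 'bfeagfdgccbbgdegdc')
  7 → (25, 'bgdegdc')
  8 → (31, 'c')
  9 → (1, 'cbaddebbefeedbfeagfdgccbbgdegdc')
  10 → (23, 'cbbgdegdc')
  11 → (22, 'ccbbgdegdc')
  12 → (13, 'dbfeagfdgccbbgdegdc')
  13 → (30, 'dc')
  14 → (4, 'ddebbefeedbfeagfdgccbbgdegdc')
  15 → (5, 'debbefeedbfeagfdgccbbgdegdc')
  16 → (27, 'degdc')
  17 → (20, 'dgccbbgdegdc')
  18 → (16, 'eagfdgccbbgdegdc')
  19 → (6, 'ebbefeedbfeagfdgccbbgdegdc')
  20 → (12, 'edbfeagfdgccbbgdegdc')
  21 → (11, 'eedbfeagfdgccbbgdegdc')
  22 → (9, 'efeedbfeagfdgccbbgdegdc')
  23 → (28, 'egdc')
  24 → (19, 'fdgccbbgdegdc')
  25 → (15, 'feagfdgccbbgdegdc')
  26 → (10, 'feedbfeagfdgccbbgdegdc')
  27 → (0, 'gcbaddebbefeedbfeagfdgccbbgdegdc')
  28 → (21, 'gccbbgdegdc')
  29 → (29, 'gdc')
  30 → (26, 'gdegdc')
  31 → (18, 'gfdgccbbgdegdc')

[3, 17, 2, 7, 24, 8, 14, 25, 31, 1, 23, 22, 13, 30, 4, 5, 27, 20, 16, 6, 12, 11, 9, 28, 19, 15, 10, 0, 21, 29, 26, 18]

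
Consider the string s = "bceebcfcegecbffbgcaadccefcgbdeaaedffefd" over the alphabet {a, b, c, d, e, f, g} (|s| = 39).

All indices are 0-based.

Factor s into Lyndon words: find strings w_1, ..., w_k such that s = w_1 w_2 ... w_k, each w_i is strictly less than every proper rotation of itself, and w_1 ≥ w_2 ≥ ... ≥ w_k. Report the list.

["bceebcfcegecbffbgc", "aadccefcgbdeaaedffefd"]

emit factor 1: 'bceebcfcegecbffbgc' (i=0, period=18)
emit factor 2: 'aadccefcgbdeaaedffefd' (i=18, period=21)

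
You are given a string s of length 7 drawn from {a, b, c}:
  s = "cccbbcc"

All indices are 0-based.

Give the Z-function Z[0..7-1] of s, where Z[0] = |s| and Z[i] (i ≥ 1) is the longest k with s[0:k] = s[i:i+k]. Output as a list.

[7, 2, 1, 0, 0, 2, 1]

Z[0]=7
i=1: i≥r, start 0; Z[1]=2 extend→box=[1,3)
i=2: min(r-i=1, Z[1]=2)=1; Z[2]=1
i=3: i≥r, start 0; Z[3]=0
i=4: i≥r, start 0; Z[4]=0
i=5: i≥r, start 0; Z[5]=2 extend→box=[5,7)
i=6: min(r-i=1, Z[1]=2)=1; Z[6]=1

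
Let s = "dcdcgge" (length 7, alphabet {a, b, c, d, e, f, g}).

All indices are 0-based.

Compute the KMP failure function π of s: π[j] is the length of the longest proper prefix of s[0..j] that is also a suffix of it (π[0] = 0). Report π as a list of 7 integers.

π[0] = 0
j=1 s[j]='c': π[1]=0 (border '')
j=2 s[j]='d': π[2]=1 (border 'd')
j=3 s[j]='c': π[3]=2 (border 'dc')
j=4 s[j]='g': k: 2→0; π[4]=0 (border '')
j=5 s[j]='g': π[5]=0 (border '')
j=6 s[j]='e': π[6]=0 (border '')

[0, 0, 1, 2, 0, 0, 0]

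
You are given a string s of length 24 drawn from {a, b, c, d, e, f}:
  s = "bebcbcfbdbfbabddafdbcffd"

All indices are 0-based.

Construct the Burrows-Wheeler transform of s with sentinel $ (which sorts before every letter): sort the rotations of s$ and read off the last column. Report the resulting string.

rank  rotation                   last
    0  $bebcbcfbdbfbabddafdbcffd  d
    1  abddafdbcffd$bebcbcfbdbfb  b
    2  afdbcffd$bebcbcfbdbfbabdd  d
    3  babddafdbcffd$bebcbcfbdbf  f
    4  bcbcfbdbfbabddafdbcffd$be  e
    5  bcfbdbfbabddafdbcffd$bebc  c
    6  bcffd$bebcbcfbdbfbabddafd  d
    7  bdbfbabddafdbcffd$bebcbcf  f
    8  bddafdbcffd$bebcbcfbdbfba  a
    9  bebcbcfbdbfbabddafdbcffd$  $
   10  bfbabddafdbcffd$bebcbcfbd  d
   11  cbcfbdbfbabddafdbcffd$beb  b
   12  cfbdbfbabddafdbcffd$bebcb  b
   13  cffd$bebcbcfbdbfbabddafdb  b
   14  d$bebcbcfbdbfbabddafdbcff  f
   15  dafdbcffd$bebcbcfbdbfbabd  d
   16  dbcffd$bebcbcfbdbfbabddaf  f
   17  dbfbabddafdbcffd$bebcbcfb  b
   18  ddafdbcffd$bebcbcfbdbfbab  b
   19  ebcbcfbdbfbabddafdbcffd$b  b
   20  fbabddafdbcffd$bebcbcfbdb  b
   21  fbdbfbabddafdbcffd$bebcbc  c
   22  fd$bebcbcfbdbfbabddafdbcf  f
   23  fdbcffd$bebcbcfbdbfbabdda  a
   24  ffd$bebcbcfbdbfbabddafdbc  c

dbdfecdfa$dbbbfdfbbbbcfac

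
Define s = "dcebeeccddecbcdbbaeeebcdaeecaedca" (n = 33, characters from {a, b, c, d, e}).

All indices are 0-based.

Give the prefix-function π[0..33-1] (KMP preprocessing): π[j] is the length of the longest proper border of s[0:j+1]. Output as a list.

[0, 0, 0, 0, 0, 0, 0, 0, 1, 1, 0, 0, 0, 0, 1, 0, 0, 0, 0, 0, 0, 0, 0, 1, 0, 0, 0, 0, 0, 0, 1, 2, 0]

π[0] = 0
j=1 s[j]='c': π[1]=0 (border '')
j=2 s[j]='e': π[2]=0 (border '')
j=3 s[j]='b': π[3]=0 (border '')
j=4 s[j]='e': π[4]=0 (border '')
j=5 s[j]='e': π[5]=0 (border '')
j=6 s[j]='c': π[6]=0 (border '')
j=7 s[j]='c': π[7]=0 (border '')
j=8 s[j]='d': π[8]=1 (border 'd')
j=9 s[j]='d': k: 1→0; π[9]=1 (border 'd')
j=10 s[j]='e': k: 1→0; π[10]=0 (border '')
j=11 s[j]='c': π[11]=0 (border '')
j=12 s[j]='b': π[12]=0 (border '')
j=13 s[j]='c': π[13]=0 (border '')
j=14 s[j]='d': π[14]=1 (border 'd')
j=15 s[j]='b': k: 1→0; π[15]=0 (border '')
j=16 s[j]='b': π[16]=0 (border '')
j=17 s[j]='a': π[17]=0 (border '')
j=18 s[j]='e': π[18]=0 (border '')
j=19 s[j]='e': π[19]=0 (border '')
j=20 s[j]='e': π[20]=0 (border '')
j=21 s[j]='b': π[21]=0 (border '')
j=22 s[j]='c': π[22]=0 (border '')
j=23 s[j]='d': π[23]=1 (border 'd')
j=24 s[j]='a': k: 1→0; π[24]=0 (border '')
j=25 s[j]='e': π[25]=0 (border '')
j=26 s[j]='e': π[26]=0 (border '')
j=27 s[j]='c': π[27]=0 (border '')
j=28 s[j]='a': π[28]=0 (border '')
j=29 s[j]='e': π[29]=0 (border '')
j=30 s[j]='d': π[30]=1 (border 'd')
j=31 s[j]='c': π[31]=2 (border 'dc')
j=32 s[j]='a': k: 2→0; π[32]=0 (border '')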